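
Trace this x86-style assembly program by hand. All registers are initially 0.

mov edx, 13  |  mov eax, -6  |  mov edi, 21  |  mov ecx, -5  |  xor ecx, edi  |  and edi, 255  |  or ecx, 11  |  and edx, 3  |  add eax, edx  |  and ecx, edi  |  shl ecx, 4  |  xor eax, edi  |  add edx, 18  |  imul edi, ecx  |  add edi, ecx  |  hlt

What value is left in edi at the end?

1760

edx=13
eax=-6
edi=21
ecx=-5
ecx=(-5)^21=-18
edi=21&255=21
ecx=(-18)|11=-17
edx=13&3=1
eax=(-6)+1=-5
ecx=(-17)&21=5
ecx=5<<4=80
eax=(-5)^21=-18
edx=1+18=19
edi=21*80=1680
edi=1680+80=1760
halt.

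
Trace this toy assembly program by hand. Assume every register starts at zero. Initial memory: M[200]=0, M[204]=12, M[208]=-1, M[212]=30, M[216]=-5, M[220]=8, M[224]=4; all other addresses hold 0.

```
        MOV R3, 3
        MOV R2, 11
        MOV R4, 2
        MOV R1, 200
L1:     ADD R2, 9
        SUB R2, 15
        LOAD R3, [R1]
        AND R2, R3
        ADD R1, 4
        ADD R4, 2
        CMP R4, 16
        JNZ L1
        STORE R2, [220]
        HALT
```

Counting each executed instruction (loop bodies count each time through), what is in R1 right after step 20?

MOV R3, 3 → R3=3
MOV R2, 11 → R2=11
MOV R4, 2 → R4=2
MOV R1, 200 → R1=200
ADD R2, 9 → R2=11+9=20
SUB R2, 15 → R2=20-15=5
LOAD R3, [R1] → R3=M[200]=0
AND R2, R3 → R2=5&0=0
ADD R1, 4 → R1=200+4=204
ADD R4, 2 → R4=2+2=4
CMP R4, 16  (cmp 4,16)
JNZ L1: taken
ADD R2, 9 → R2=0+9=9
SUB R2, 15 → R2=9-15=-6
LOAD R3, [R1] → R3=M[204]=12
AND R2, R3 → R2=(-6)&12=8
ADD R1, 4 → R1=204+4=208
ADD R4, 2 → R4=4+2=6
CMP R4, 16  (cmp 6,16)
JNZ L1: taken
After step 20: R1 = 208.

208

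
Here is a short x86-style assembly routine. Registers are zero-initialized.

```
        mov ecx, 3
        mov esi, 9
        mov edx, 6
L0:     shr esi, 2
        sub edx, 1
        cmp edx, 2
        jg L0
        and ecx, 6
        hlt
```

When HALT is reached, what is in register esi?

ecx=3
esi=9
edx=6
esi=9>>2=2
edx=6-1=5
cmp edx, 2  (cmp 5,2)
jg L0: taken
esi=2>>2=0
edx=5-1=4
cmp edx, 2  (cmp 4,2)
jg L0: taken
esi=0>>2=0
edx=4-1=3
cmp edx, 2  (cmp 3,2)
jg L0: taken
esi=0>>2=0
edx=3-1=2
cmp edx, 2  (cmp 2,2)
jg L0: not taken
ecx=3&6=2
halt.

0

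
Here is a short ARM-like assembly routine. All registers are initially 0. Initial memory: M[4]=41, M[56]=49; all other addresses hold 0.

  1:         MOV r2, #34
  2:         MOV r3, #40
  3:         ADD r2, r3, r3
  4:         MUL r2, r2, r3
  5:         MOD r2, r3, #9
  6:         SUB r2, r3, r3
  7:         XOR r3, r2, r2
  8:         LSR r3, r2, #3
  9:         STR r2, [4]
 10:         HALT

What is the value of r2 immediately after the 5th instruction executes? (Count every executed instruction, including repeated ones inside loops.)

4

MOV r2, #34 → r2=34
MOV r3, #40 → r3=40
ADD r2, r3, r3 → r2=40+40=80
MUL r2, r2, r3 → r2=80*40=3200
MOD r2, r3, #9 → r2=40%9=4
After step 5: r2 = 4.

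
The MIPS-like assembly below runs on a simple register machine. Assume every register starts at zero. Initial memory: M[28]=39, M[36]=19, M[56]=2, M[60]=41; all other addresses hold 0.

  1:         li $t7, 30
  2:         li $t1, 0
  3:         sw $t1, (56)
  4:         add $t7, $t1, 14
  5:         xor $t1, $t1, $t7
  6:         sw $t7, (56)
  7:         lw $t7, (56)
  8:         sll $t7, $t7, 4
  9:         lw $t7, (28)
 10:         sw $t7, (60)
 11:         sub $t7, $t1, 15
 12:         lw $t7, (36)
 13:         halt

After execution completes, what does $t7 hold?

li $t7, 30 → $t7=30
li $t1, 0 → $t1=0
sw $t1, (56) → M[56]=0
add $t7, $t1, 14 → $t7=0+14=14
xor $t1, $t1, $t7 → $t1=0^14=14
sw $t7, (56) → M[56]=14
lw $t7, (56) → $t7=M[56]=14
sll $t7, $t7, 4 → $t7=14<<4=224
lw $t7, (28) → $t7=M[28]=39
sw $t7, (60) → M[60]=39
sub $t7, $t1, 15 → $t7=14-15=-1
lw $t7, (36) → $t7=M[36]=19
halt.

19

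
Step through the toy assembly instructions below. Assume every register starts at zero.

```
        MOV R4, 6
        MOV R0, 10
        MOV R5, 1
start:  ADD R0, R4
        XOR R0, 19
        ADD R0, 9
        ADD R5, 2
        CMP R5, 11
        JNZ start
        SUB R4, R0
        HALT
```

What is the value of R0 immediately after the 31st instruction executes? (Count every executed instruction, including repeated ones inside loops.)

after MOV R4, 6: R4=6
after MOV R0, 10: R0=10
after MOV R5, 1: R5=1
after ADD R0, R4: R0=10+6=16
after XOR R0, 19: R0=16^19=3
after ADD R0, 9: R0=3+9=12
after ADD R5, 2: R5=1+2=3
CMP R5, 11  (cmp 3,11)
JNZ start: taken
after ADD R0, R4: R0=12+6=18
after XOR R0, 19: R0=18^19=1
after ADD R0, 9: R0=1+9=10
after ADD R5, 2: R5=3+2=5
CMP R5, 11  (cmp 5,11)
JNZ start: taken
after ADD R0, R4: R0=10+6=16
after XOR R0, 19: R0=16^19=3
after ADD R0, 9: R0=3+9=12
after ADD R5, 2: R5=5+2=7
CMP R5, 11  (cmp 7,11)
JNZ start: taken
after ADD R0, R4: R0=12+6=18
after XOR R0, 19: R0=18^19=1
after ADD R0, 9: R0=1+9=10
after ADD R5, 2: R5=7+2=9
CMP R5, 11  (cmp 9,11)
JNZ start: taken
after ADD R0, R4: R0=10+6=16
after XOR R0, 19: R0=16^19=3
after ADD R0, 9: R0=3+9=12
after ADD R5, 2: R5=9+2=11
After step 31: R0 = 12.

12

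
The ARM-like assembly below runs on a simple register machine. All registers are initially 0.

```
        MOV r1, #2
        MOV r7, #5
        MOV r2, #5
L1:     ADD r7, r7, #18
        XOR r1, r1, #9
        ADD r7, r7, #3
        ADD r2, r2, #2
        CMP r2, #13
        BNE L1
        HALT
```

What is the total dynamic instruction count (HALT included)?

28

r1=2
r7=5
r2=5
r7=5+18=23
r1=2^9=11
r7=23+3=26
r2=5+2=7
CMP r2, #13  (cmp 7,13)
BNE L1: taken
r7=26+18=44
r1=11^9=2
r7=44+3=47
r2=7+2=9
CMP r2, #13  (cmp 9,13)
BNE L1: taken
r7=47+18=65
r1=2^9=11
r7=65+3=68
r2=9+2=11
CMP r2, #13  (cmp 11,13)
BNE L1: taken
r7=68+18=86
r1=11^9=2
r7=86+3=89
r2=11+2=13
CMP r2, #13  (cmp 13,13)
BNE L1: not taken
halt.
Total executed instructions: 28.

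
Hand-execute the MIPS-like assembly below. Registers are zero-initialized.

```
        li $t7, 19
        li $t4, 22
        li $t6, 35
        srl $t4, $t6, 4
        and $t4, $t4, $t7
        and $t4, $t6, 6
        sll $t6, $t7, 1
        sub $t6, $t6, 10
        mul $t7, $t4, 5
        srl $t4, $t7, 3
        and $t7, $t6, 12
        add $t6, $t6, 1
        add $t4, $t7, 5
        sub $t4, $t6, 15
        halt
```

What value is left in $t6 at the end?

29

after li $t7, 19: $t7=19
after li $t4, 22: $t4=22
after li $t6, 35: $t6=35
after srl $t4, $t6, 4: $t4=35>>4=2
after and $t4, $t4, $t7: $t4=2&19=2
after and $t4, $t6, 6: $t4=35&6=2
after sll $t6, $t7, 1: $t6=19<<1=38
after sub $t6, $t6, 10: $t6=38-10=28
after mul $t7, $t4, 5: $t7=2*5=10
after srl $t4, $t7, 3: $t4=10>>3=1
after and $t7, $t6, 12: $t7=28&12=12
after add $t6, $t6, 1: $t6=28+1=29
after add $t4, $t7, 5: $t4=12+5=17
after sub $t4, $t6, 15: $t4=29-15=14
halt.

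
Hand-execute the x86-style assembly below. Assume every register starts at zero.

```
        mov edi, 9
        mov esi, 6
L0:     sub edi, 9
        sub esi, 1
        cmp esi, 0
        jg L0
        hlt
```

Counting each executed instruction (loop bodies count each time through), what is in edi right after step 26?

after mov edi, 9: edi=9
after mov esi, 6: esi=6
after sub edi, 9: edi=9-9=0
after sub esi, 1: esi=6-1=5
cmp esi, 0  (cmp 5,0)
jg L0: taken
after sub edi, 9: edi=0-9=-9
after sub esi, 1: esi=5-1=4
cmp esi, 0  (cmp 4,0)
jg L0: taken
after sub edi, 9: edi=(-9)-9=-18
after sub esi, 1: esi=4-1=3
cmp esi, 0  (cmp 3,0)
jg L0: taken
after sub edi, 9: edi=(-18)-9=-27
after sub esi, 1: esi=3-1=2
cmp esi, 0  (cmp 2,0)
jg L0: taken
after sub edi, 9: edi=(-27)-9=-36
after sub esi, 1: esi=2-1=1
cmp esi, 0  (cmp 1,0)
jg L0: taken
after sub edi, 9: edi=(-36)-9=-45
after sub esi, 1: esi=1-1=0
cmp esi, 0  (cmp 0,0)
jg L0: not taken
After step 26: edi = -45.

-45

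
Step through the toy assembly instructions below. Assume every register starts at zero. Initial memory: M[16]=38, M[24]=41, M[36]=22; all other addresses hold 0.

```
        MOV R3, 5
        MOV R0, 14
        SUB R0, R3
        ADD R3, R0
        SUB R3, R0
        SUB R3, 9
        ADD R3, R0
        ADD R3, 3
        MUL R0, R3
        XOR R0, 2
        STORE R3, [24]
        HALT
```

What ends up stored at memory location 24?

R3=5
R0=14
R0=14-5=9
R3=5+9=14
R3=14-9=5
R3=5-9=-4
R3=(-4)+9=5
R3=5+3=8
R0=9*8=72
R0=72^2=74
STORE R3, [24] → M[24]=8
halt.

8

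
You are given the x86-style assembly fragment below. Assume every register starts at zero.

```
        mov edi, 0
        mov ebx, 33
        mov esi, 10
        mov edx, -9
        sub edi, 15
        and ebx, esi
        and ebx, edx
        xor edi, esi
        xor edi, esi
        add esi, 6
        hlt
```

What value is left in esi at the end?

16

edi=0
ebx=33
esi=10
edx=-9
edi=0-15=-15
ebx=33&10=0
ebx=0&(-9)=0
edi=(-15)^10=-5
edi=(-5)^10=-15
esi=10+6=16
halt.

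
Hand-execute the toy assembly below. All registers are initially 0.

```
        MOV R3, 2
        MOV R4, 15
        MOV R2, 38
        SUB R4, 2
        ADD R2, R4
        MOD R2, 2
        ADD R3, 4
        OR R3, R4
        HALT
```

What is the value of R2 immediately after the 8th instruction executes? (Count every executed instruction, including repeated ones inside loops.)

1

MOV R3, 2 → R3=2
MOV R4, 15 → R4=15
MOV R2, 38 → R2=38
SUB R4, 2 → R4=15-2=13
ADD R2, R4 → R2=38+13=51
MOD R2, 2 → R2=51%2=1
ADD R3, 4 → R3=2+4=6
OR R3, R4 → R3=6|13=15
After step 8: R2 = 1.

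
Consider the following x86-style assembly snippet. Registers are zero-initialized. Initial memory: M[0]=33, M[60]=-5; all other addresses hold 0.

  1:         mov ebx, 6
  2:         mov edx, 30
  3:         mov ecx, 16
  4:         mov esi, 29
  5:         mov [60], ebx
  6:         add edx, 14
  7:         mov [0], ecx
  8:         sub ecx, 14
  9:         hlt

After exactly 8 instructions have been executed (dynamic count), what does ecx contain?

2

after mov ebx, 6: ebx=6
after mov edx, 30: edx=30
after mov ecx, 16: ecx=16
after mov esi, 29: esi=29
mov [60], ebx → M[60]=6
after add edx, 14: edx=30+14=44
mov [0], ecx → M[0]=16
after sub ecx, 14: ecx=16-14=2
After step 8: ecx = 2.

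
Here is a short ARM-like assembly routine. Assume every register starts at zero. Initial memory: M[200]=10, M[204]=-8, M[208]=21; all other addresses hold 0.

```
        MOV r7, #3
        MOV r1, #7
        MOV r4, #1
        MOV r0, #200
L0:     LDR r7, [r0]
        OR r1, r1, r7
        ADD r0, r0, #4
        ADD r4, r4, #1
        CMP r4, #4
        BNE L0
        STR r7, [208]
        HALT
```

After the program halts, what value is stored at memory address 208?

21

MOV r7, #3 → r7=3
MOV r1, #7 → r1=7
MOV r4, #1 → r4=1
MOV r0, #200 → r0=200
LDR r7, [r0] → r7=M[200]=10
OR r1, r1, r7 → r1=7|10=15
ADD r0, r0, #4 → r0=200+4=204
ADD r4, r4, #1 → r4=1+1=2
CMP r4, #4  (cmp 2,4)
BNE L0: taken
LDR r7, [r0] → r7=M[204]=-8
OR r1, r1, r7 → r1=15|(-8)=-1
ADD r0, r0, #4 → r0=204+4=208
ADD r4, r4, #1 → r4=2+1=3
CMP r4, #4  (cmp 3,4)
BNE L0: taken
LDR r7, [r0] → r7=M[208]=21
OR r1, r1, r7 → r1=(-1)|21=-1
ADD r0, r0, #4 → r0=208+4=212
ADD r4, r4, #1 → r4=3+1=4
CMP r4, #4  (cmp 4,4)
BNE L0: not taken
STR r7, [208] → M[208]=21
halt.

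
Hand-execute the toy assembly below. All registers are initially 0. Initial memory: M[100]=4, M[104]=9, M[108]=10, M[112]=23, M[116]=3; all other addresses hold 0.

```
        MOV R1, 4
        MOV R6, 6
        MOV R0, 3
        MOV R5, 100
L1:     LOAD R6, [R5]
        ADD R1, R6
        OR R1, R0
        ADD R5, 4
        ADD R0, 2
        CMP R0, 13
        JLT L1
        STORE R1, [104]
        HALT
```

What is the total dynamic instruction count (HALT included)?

R1=4
R6=6
R0=3
R5=100
R6=M[100]=4
R1=4+4=8
R1=8|3=11
R5=100+4=104
R0=3+2=5
CMP R0, 13  (cmp 5,13)
JLT L1: taken
R6=M[104]=9
R1=11+9=20
R1=20|5=21
R5=104+4=108
R0=5+2=7
CMP R0, 13  (cmp 7,13)
JLT L1: taken
R6=M[108]=10
R1=21+10=31
R1=31|7=31
R5=108+4=112
R0=7+2=9
CMP R0, 13  (cmp 9,13)
JLT L1: taken
R6=M[112]=23
R1=31+23=54
R1=54|9=63
R5=112+4=116
R0=9+2=11
CMP R0, 13  (cmp 11,13)
JLT L1: taken
R6=M[116]=3
R1=63+3=66
R1=66|11=75
R5=116+4=120
R0=11+2=13
CMP R0, 13  (cmp 13,13)
JLT L1: not taken
STORE R1, [104] → M[104]=75
halt.
Total executed instructions: 41.

41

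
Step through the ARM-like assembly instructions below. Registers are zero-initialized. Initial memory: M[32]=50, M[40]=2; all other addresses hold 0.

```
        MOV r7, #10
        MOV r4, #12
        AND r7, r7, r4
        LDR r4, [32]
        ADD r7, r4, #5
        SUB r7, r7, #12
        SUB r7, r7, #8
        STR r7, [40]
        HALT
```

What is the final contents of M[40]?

after MOV r7, #10: r7=10
after MOV r4, #12: r4=12
after AND r7, r7, r4: r7=10&12=8
after LDR r4, [32]: r4=M[32]=50
after ADD r7, r4, #5: r7=50+5=55
after SUB r7, r7, #12: r7=55-12=43
after SUB r7, r7, #8: r7=43-8=35
STR r7, [40] → M[40]=35
halt.

35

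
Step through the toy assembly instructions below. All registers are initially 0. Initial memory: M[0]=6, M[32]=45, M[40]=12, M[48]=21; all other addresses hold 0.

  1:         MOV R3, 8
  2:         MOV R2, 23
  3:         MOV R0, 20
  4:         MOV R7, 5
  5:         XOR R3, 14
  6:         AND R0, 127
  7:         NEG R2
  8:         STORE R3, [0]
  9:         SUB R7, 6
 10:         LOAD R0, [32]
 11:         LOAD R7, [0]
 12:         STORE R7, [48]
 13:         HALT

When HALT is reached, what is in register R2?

-23

MOV R3, 8 → R3=8
MOV R2, 23 → R2=23
MOV R0, 20 → R0=20
MOV R7, 5 → R7=5
XOR R3, 14 → R3=8^14=6
AND R0, 127 → R0=20&127=20
NEG R2 → R2=-(23)=-23
STORE R3, [0] → M[0]=6
SUB R7, 6 → R7=5-6=-1
LOAD R0, [32] → R0=M[32]=45
LOAD R7, [0] → R7=M[0]=6
STORE R7, [48] → M[48]=6
halt.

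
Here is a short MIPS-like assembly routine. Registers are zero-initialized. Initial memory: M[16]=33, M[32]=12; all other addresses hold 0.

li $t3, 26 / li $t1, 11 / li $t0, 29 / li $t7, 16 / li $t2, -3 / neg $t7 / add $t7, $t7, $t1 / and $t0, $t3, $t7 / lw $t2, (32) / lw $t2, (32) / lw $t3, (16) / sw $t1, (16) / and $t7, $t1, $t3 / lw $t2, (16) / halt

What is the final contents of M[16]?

li $t3, 26 → $t3=26
li $t1, 11 → $t1=11
li $t0, 29 → $t0=29
li $t7, 16 → $t7=16
li $t2, -3 → $t2=-3
neg $t7 → $t7=-(16)=-16
add $t7, $t7, $t1 → $t7=(-16)+11=-5
and $t0, $t3, $t7 → $t0=26&(-5)=26
lw $t2, (32) → $t2=M[32]=12
lw $t2, (32) → $t2=M[32]=12
lw $t3, (16) → $t3=M[16]=33
sw $t1, (16) → M[16]=11
and $t7, $t1, $t3 → $t7=11&33=1
lw $t2, (16) → $t2=M[16]=11
halt.

11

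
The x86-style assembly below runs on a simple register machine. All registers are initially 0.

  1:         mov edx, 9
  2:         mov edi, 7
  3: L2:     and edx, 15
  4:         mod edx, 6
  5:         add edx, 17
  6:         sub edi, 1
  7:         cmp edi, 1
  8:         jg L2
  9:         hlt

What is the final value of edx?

mov edx, 9 → edx=9
mov edi, 7 → edi=7
and edx, 15 → edx=9&15=9
mod edx, 6 → edx=9%6=3
add edx, 17 → edx=3+17=20
sub edi, 1 → edi=7-1=6
cmp edi, 1  (cmp 6,1)
jg L2: taken
and edx, 15 → edx=20&15=4
mod edx, 6 → edx=4%6=4
add edx, 17 → edx=4+17=21
sub edi, 1 → edi=6-1=5
cmp edi, 1  (cmp 5,1)
jg L2: taken
and edx, 15 → edx=21&15=5
mod edx, 6 → edx=5%6=5
add edx, 17 → edx=5+17=22
sub edi, 1 → edi=5-1=4
cmp edi, 1  (cmp 4,1)
jg L2: taken
and edx, 15 → edx=22&15=6
mod edx, 6 → edx=6%6=0
add edx, 17 → edx=0+17=17
sub edi, 1 → edi=4-1=3
cmp edi, 1  (cmp 3,1)
jg L2: taken
and edx, 15 → edx=17&15=1
mod edx, 6 → edx=1%6=1
add edx, 17 → edx=1+17=18
sub edi, 1 → edi=3-1=2
cmp edi, 1  (cmp 2,1)
jg L2: taken
and edx, 15 → edx=18&15=2
mod edx, 6 → edx=2%6=2
add edx, 17 → edx=2+17=19
sub edi, 1 → edi=2-1=1
cmp edi, 1  (cmp 1,1)
jg L2: not taken
halt.

19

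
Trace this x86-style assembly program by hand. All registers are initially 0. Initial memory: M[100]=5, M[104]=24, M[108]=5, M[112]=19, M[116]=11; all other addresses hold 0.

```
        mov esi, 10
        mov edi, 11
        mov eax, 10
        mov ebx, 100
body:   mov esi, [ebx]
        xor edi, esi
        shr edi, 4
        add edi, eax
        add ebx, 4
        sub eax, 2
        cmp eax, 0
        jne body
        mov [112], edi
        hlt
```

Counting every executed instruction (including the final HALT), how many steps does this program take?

46

after mov esi, 10: esi=10
after mov edi, 11: edi=11
after mov eax, 10: eax=10
after mov ebx, 100: ebx=100
after mov esi, [ebx]: esi=M[100]=5
after xor edi, esi: edi=11^5=14
after shr edi, 4: edi=14>>4=0
after add edi, eax: edi=0+10=10
after add ebx, 4: ebx=100+4=104
after sub eax, 2: eax=10-2=8
cmp eax, 0  (cmp 8,0)
jne body: taken
after mov esi, [ebx]: esi=M[104]=24
after xor edi, esi: edi=10^24=18
after shr edi, 4: edi=18>>4=1
after add edi, eax: edi=1+8=9
after add ebx, 4: ebx=104+4=108
after sub eax, 2: eax=8-2=6
cmp eax, 0  (cmp 6,0)
jne body: taken
after mov esi, [ebx]: esi=M[108]=5
after xor edi, esi: edi=9^5=12
after shr edi, 4: edi=12>>4=0
after add edi, eax: edi=0+6=6
after add ebx, 4: ebx=108+4=112
after sub eax, 2: eax=6-2=4
cmp eax, 0  (cmp 4,0)
jne body: taken
after mov esi, [ebx]: esi=M[112]=19
after xor edi, esi: edi=6^19=21
after shr edi, 4: edi=21>>4=1
after add edi, eax: edi=1+4=5
after add ebx, 4: ebx=112+4=116
after sub eax, 2: eax=4-2=2
cmp eax, 0  (cmp 2,0)
jne body: taken
after mov esi, [ebx]: esi=M[116]=11
after xor edi, esi: edi=5^11=14
after shr edi, 4: edi=14>>4=0
after add edi, eax: edi=0+2=2
after add ebx, 4: ebx=116+4=120
after sub eax, 2: eax=2-2=0
cmp eax, 0  (cmp 0,0)
jne body: not taken
mov [112], edi → M[112]=2
halt.
Total executed instructions: 46.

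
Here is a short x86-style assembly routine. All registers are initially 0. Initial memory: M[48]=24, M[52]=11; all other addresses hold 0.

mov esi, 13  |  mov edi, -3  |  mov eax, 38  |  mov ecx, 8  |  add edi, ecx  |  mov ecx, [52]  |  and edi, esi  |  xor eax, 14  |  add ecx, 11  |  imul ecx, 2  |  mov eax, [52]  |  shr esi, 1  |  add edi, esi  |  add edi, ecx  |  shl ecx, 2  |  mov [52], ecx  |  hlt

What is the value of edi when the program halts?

after mov esi, 13: esi=13
after mov edi, -3: edi=-3
after mov eax, 38: eax=38
after mov ecx, 8: ecx=8
after add edi, ecx: edi=(-3)+8=5
after mov ecx, [52]: ecx=M[52]=11
after and edi, esi: edi=5&13=5
after xor eax, 14: eax=38^14=40
after add ecx, 11: ecx=11+11=22
after imul ecx, 2: ecx=22*2=44
after mov eax, [52]: eax=M[52]=11
after shr esi, 1: esi=13>>1=6
after add edi, esi: edi=5+6=11
after add edi, ecx: edi=11+44=55
after shl ecx, 2: ecx=44<<2=176
mov [52], ecx → M[52]=176
halt.

55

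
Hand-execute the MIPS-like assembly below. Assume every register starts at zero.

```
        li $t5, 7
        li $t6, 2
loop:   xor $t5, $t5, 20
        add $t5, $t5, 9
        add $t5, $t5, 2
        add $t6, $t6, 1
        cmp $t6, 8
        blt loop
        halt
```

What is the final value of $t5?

$t5=7
$t6=2
$t5=7^20=19
$t5=19+9=28
$t5=28+2=30
$t6=2+1=3
cmp $t6, 8  (cmp 3,8)
blt loop: taken
$t5=30^20=10
$t5=10+9=19
$t5=19+2=21
$t6=3+1=4
cmp $t6, 8  (cmp 4,8)
blt loop: taken
$t5=21^20=1
$t5=1+9=10
$t5=10+2=12
$t6=4+1=5
cmp $t6, 8  (cmp 5,8)
blt loop: taken
$t5=12^20=24
$t5=24+9=33
$t5=33+2=35
$t6=5+1=6
cmp $t6, 8  (cmp 6,8)
blt loop: taken
$t5=35^20=55
$t5=55+9=64
$t5=64+2=66
$t6=6+1=7
cmp $t6, 8  (cmp 7,8)
blt loop: taken
$t5=66^20=86
$t5=86+9=95
$t5=95+2=97
$t6=7+1=8
cmp $t6, 8  (cmp 8,8)
blt loop: not taken
halt.

97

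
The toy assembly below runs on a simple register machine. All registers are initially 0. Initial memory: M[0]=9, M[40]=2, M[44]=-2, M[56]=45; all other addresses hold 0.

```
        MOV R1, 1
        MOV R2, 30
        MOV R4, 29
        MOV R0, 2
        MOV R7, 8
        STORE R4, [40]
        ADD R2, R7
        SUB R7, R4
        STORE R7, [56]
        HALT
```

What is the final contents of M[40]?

29

R1=1
R2=30
R4=29
R0=2
R7=8
STORE R4, [40] → M[40]=29
R2=30+8=38
R7=8-29=-21
STORE R7, [56] → M[56]=-21
halt.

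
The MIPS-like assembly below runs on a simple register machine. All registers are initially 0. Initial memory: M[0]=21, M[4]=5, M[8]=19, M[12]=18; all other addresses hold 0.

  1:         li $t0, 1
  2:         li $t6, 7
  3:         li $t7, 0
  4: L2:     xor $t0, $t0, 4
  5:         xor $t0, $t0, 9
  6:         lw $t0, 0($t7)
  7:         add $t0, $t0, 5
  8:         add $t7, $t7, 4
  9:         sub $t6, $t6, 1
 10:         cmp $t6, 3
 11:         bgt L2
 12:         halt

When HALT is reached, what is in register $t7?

16

li $t0, 1 → $t0=1
li $t6, 7 → $t6=7
li $t7, 0 → $t7=0
xor $t0, $t0, 4 → $t0=1^4=5
xor $t0, $t0, 9 → $t0=5^9=12
lw $t0, 0($t7) → $t0=M[0]=21
add $t0, $t0, 5 → $t0=21+5=26
add $t7, $t7, 4 → $t7=0+4=4
sub $t6, $t6, 1 → $t6=7-1=6
cmp $t6, 3  (cmp 6,3)
bgt L2: taken
xor $t0, $t0, 4 → $t0=26^4=30
xor $t0, $t0, 9 → $t0=30^9=23
lw $t0, 0($t7) → $t0=M[4]=5
add $t0, $t0, 5 → $t0=5+5=10
add $t7, $t7, 4 → $t7=4+4=8
sub $t6, $t6, 1 → $t6=6-1=5
cmp $t6, 3  (cmp 5,3)
bgt L2: taken
xor $t0, $t0, 4 → $t0=10^4=14
xor $t0, $t0, 9 → $t0=14^9=7
lw $t0, 0($t7) → $t0=M[8]=19
add $t0, $t0, 5 → $t0=19+5=24
add $t7, $t7, 4 → $t7=8+4=12
sub $t6, $t6, 1 → $t6=5-1=4
cmp $t6, 3  (cmp 4,3)
bgt L2: taken
xor $t0, $t0, 4 → $t0=24^4=28
xor $t0, $t0, 9 → $t0=28^9=21
lw $t0, 0($t7) → $t0=M[12]=18
add $t0, $t0, 5 → $t0=18+5=23
add $t7, $t7, 4 → $t7=12+4=16
sub $t6, $t6, 1 → $t6=4-1=3
cmp $t6, 3  (cmp 3,3)
bgt L2: not taken
halt.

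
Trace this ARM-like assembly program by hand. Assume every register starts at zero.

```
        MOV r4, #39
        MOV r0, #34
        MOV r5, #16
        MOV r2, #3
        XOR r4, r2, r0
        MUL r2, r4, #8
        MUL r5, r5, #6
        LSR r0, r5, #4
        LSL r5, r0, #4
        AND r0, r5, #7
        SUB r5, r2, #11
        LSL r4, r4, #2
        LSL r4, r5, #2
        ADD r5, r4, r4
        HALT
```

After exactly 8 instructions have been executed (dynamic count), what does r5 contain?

96

r4=39
r0=34
r5=16
r2=3
r4=3^34=33
r2=33*8=264
r5=16*6=96
r0=96>>4=6
After step 8: r5 = 96.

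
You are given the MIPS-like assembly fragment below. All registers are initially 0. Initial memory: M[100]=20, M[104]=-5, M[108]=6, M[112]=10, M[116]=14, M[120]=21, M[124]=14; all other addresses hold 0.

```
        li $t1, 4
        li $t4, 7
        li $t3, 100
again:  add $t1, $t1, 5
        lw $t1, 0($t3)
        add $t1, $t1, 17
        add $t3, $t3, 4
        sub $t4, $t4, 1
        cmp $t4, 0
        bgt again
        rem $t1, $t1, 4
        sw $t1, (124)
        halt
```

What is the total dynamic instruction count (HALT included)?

li $t1, 4 → $t1=4
li $t4, 7 → $t4=7
li $t3, 100 → $t3=100
add $t1, $t1, 5 → $t1=4+5=9
lw $t1, 0($t3) → $t1=M[100]=20
add $t1, $t1, 17 → $t1=20+17=37
add $t3, $t3, 4 → $t3=100+4=104
sub $t4, $t4, 1 → $t4=7-1=6
cmp $t4, 0  (cmp 6,0)
bgt again: taken
add $t1, $t1, 5 → $t1=37+5=42
lw $t1, 0($t3) → $t1=M[104]=-5
add $t1, $t1, 17 → $t1=(-5)+17=12
add $t3, $t3, 4 → $t3=104+4=108
sub $t4, $t4, 1 → $t4=6-1=5
cmp $t4, 0  (cmp 5,0)
bgt again: taken
add $t1, $t1, 5 → $t1=12+5=17
lw $t1, 0($t3) → $t1=M[108]=6
add $t1, $t1, 17 → $t1=6+17=23
add $t3, $t3, 4 → $t3=108+4=112
sub $t4, $t4, 1 → $t4=5-1=4
cmp $t4, 0  (cmp 4,0)
bgt again: taken
add $t1, $t1, 5 → $t1=23+5=28
lw $t1, 0($t3) → $t1=M[112]=10
add $t1, $t1, 17 → $t1=10+17=27
add $t3, $t3, 4 → $t3=112+4=116
sub $t4, $t4, 1 → $t4=4-1=3
cmp $t4, 0  (cmp 3,0)
bgt again: taken
add $t1, $t1, 5 → $t1=27+5=32
lw $t1, 0($t3) → $t1=M[116]=14
add $t1, $t1, 17 → $t1=14+17=31
add $t3, $t3, 4 → $t3=116+4=120
sub $t4, $t4, 1 → $t4=3-1=2
cmp $t4, 0  (cmp 2,0)
bgt again: taken
add $t1, $t1, 5 → $t1=31+5=36
lw $t1, 0($t3) → $t1=M[120]=21
add $t1, $t1, 17 → $t1=21+17=38
add $t3, $t3, 4 → $t3=120+4=124
sub $t4, $t4, 1 → $t4=2-1=1
cmp $t4, 0  (cmp 1,0)
bgt again: taken
add $t1, $t1, 5 → $t1=38+5=43
lw $t1, 0($t3) → $t1=M[124]=14
add $t1, $t1, 17 → $t1=14+17=31
add $t3, $t3, 4 → $t3=124+4=128
sub $t4, $t4, 1 → $t4=1-1=0
cmp $t4, 0  (cmp 0,0)
bgt again: not taken
rem $t1, $t1, 4 → $t1=31%4=3
sw $t1, (124) → M[124]=3
halt.
Total executed instructions: 55.

55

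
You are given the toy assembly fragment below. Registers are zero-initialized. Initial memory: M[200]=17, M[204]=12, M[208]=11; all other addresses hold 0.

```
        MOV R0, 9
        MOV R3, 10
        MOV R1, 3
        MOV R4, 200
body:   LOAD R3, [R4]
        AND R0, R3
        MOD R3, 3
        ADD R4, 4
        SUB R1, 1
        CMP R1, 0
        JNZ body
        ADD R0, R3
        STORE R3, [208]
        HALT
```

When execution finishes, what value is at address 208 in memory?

MOV R0, 9 → R0=9
MOV R3, 10 → R3=10
MOV R1, 3 → R1=3
MOV R4, 200 → R4=200
LOAD R3, [R4] → R3=M[200]=17
AND R0, R3 → R0=9&17=1
MOD R3, 3 → R3=17%3=2
ADD R4, 4 → R4=200+4=204
SUB R1, 1 → R1=3-1=2
CMP R1, 0  (cmp 2,0)
JNZ body: taken
LOAD R3, [R4] → R3=M[204]=12
AND R0, R3 → R0=1&12=0
MOD R3, 3 → R3=12%3=0
ADD R4, 4 → R4=204+4=208
SUB R1, 1 → R1=2-1=1
CMP R1, 0  (cmp 1,0)
JNZ body: taken
LOAD R3, [R4] → R3=M[208]=11
AND R0, R3 → R0=0&11=0
MOD R3, 3 → R3=11%3=2
ADD R4, 4 → R4=208+4=212
SUB R1, 1 → R1=1-1=0
CMP R1, 0  (cmp 0,0)
JNZ body: not taken
ADD R0, R3 → R0=0+2=2
STORE R3, [208] → M[208]=2
halt.

2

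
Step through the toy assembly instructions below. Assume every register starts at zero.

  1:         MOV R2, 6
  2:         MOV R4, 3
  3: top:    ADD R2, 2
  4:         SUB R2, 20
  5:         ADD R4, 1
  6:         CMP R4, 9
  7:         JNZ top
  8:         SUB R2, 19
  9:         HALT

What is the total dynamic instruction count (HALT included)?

MOV R2, 6 → R2=6
MOV R4, 3 → R4=3
ADD R2, 2 → R2=6+2=8
SUB R2, 20 → R2=8-20=-12
ADD R4, 1 → R4=3+1=4
CMP R4, 9  (cmp 4,9)
JNZ top: taken
ADD R2, 2 → R2=(-12)+2=-10
SUB R2, 20 → R2=(-10)-20=-30
ADD R4, 1 → R4=4+1=5
CMP R4, 9  (cmp 5,9)
JNZ top: taken
ADD R2, 2 → R2=(-30)+2=-28
SUB R2, 20 → R2=(-28)-20=-48
ADD R4, 1 → R4=5+1=6
CMP R4, 9  (cmp 6,9)
JNZ top: taken
ADD R2, 2 → R2=(-48)+2=-46
SUB R2, 20 → R2=(-46)-20=-66
ADD R4, 1 → R4=6+1=7
CMP R4, 9  (cmp 7,9)
JNZ top: taken
ADD R2, 2 → R2=(-66)+2=-64
SUB R2, 20 → R2=(-64)-20=-84
ADD R4, 1 → R4=7+1=8
CMP R4, 9  (cmp 8,9)
JNZ top: taken
ADD R2, 2 → R2=(-84)+2=-82
SUB R2, 20 → R2=(-82)-20=-102
ADD R4, 1 → R4=8+1=9
CMP R4, 9  (cmp 9,9)
JNZ top: not taken
SUB R2, 19 → R2=(-102)-19=-121
halt.
Total executed instructions: 34.

34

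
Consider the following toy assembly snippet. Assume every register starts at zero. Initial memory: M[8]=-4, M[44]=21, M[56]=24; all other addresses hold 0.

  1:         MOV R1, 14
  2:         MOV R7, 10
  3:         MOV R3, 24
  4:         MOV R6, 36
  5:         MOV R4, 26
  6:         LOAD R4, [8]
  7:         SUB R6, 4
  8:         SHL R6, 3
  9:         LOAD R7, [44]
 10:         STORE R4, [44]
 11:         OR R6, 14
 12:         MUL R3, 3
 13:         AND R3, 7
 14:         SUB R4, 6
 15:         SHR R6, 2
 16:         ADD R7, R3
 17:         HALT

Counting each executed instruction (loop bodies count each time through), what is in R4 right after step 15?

MOV R1, 14 → R1=14
MOV R7, 10 → R7=10
MOV R3, 24 → R3=24
MOV R6, 36 → R6=36
MOV R4, 26 → R4=26
LOAD R4, [8] → R4=M[8]=-4
SUB R6, 4 → R6=36-4=32
SHL R6, 3 → R6=32<<3=256
LOAD R7, [44] → R7=M[44]=21
STORE R4, [44] → M[44]=-4
OR R6, 14 → R6=256|14=270
MUL R3, 3 → R3=24*3=72
AND R3, 7 → R3=72&7=0
SUB R4, 6 → R4=(-4)-6=-10
SHR R6, 2 → R6=270>>2=67
After step 15: R4 = -10.

-10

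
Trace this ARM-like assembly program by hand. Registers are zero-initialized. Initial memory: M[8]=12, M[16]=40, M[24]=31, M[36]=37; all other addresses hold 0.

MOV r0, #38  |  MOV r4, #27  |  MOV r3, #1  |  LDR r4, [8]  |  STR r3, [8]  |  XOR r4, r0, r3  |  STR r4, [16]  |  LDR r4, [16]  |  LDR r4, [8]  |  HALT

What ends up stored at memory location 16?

39

after MOV r0, #38: r0=38
after MOV r4, #27: r4=27
after MOV r3, #1: r3=1
after LDR r4, [8]: r4=M[8]=12
STR r3, [8] → M[8]=1
after XOR r4, r0, r3: r4=38^1=39
STR r4, [16] → M[16]=39
after LDR r4, [16]: r4=M[16]=39
after LDR r4, [8]: r4=M[8]=1
halt.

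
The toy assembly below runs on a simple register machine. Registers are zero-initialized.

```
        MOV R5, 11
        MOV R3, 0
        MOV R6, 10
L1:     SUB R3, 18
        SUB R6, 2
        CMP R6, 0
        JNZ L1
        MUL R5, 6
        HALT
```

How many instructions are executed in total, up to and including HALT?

after MOV R5, 11: R5=11
after MOV R3, 0: R3=0
after MOV R6, 10: R6=10
after SUB R3, 18: R3=0-18=-18
after SUB R6, 2: R6=10-2=8
CMP R6, 0  (cmp 8,0)
JNZ L1: taken
after SUB R3, 18: R3=(-18)-18=-36
after SUB R6, 2: R6=8-2=6
CMP R6, 0  (cmp 6,0)
JNZ L1: taken
after SUB R3, 18: R3=(-36)-18=-54
after SUB R6, 2: R6=6-2=4
CMP R6, 0  (cmp 4,0)
JNZ L1: taken
after SUB R3, 18: R3=(-54)-18=-72
after SUB R6, 2: R6=4-2=2
CMP R6, 0  (cmp 2,0)
JNZ L1: taken
after SUB R3, 18: R3=(-72)-18=-90
after SUB R6, 2: R6=2-2=0
CMP R6, 0  (cmp 0,0)
JNZ L1: not taken
after MUL R5, 6: R5=11*6=66
halt.
Total executed instructions: 25.

25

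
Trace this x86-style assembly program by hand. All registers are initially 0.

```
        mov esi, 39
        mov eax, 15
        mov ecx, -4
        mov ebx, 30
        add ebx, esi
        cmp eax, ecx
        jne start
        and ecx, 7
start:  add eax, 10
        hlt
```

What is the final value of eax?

esi=39
eax=15
ecx=-4
ebx=30
ebx=30+39=69
cmp eax, ecx  (cmp 15,-4)
jne start: taken
eax=15+10=25
halt.

25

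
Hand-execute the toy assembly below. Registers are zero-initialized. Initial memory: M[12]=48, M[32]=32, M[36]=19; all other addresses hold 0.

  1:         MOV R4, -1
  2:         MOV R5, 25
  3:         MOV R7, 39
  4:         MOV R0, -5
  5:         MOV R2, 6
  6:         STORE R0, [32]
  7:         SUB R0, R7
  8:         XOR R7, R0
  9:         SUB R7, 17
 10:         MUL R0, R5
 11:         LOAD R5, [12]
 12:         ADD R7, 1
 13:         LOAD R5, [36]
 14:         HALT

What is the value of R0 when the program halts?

after MOV R4, -1: R4=-1
after MOV R5, 25: R5=25
after MOV R7, 39: R7=39
after MOV R0, -5: R0=-5
after MOV R2, 6: R2=6
STORE R0, [32] → M[32]=-5
after SUB R0, R7: R0=(-5)-39=-44
after XOR R7, R0: R7=39^(-44)=-13
after SUB R7, 17: R7=(-13)-17=-30
after MUL R0, R5: R0=(-44)*25=-1100
after LOAD R5, [12]: R5=M[12]=48
after ADD R7, 1: R7=(-30)+1=-29
after LOAD R5, [36]: R5=M[36]=19
halt.

-1100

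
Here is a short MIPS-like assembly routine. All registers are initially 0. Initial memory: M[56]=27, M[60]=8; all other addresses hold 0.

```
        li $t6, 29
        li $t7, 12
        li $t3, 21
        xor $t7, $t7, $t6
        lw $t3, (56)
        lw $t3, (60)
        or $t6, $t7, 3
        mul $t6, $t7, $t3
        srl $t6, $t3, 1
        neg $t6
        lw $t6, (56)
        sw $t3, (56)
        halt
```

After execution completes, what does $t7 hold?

17

li $t6, 29 → $t6=29
li $t7, 12 → $t7=12
li $t3, 21 → $t3=21
xor $t7, $t7, $t6 → $t7=12^29=17
lw $t3, (56) → $t3=M[56]=27
lw $t3, (60) → $t3=M[60]=8
or $t6, $t7, 3 → $t6=17|3=19
mul $t6, $t7, $t3 → $t6=17*8=136
srl $t6, $t3, 1 → $t6=8>>1=4
neg $t6 → $t6=-(4)=-4
lw $t6, (56) → $t6=M[56]=27
sw $t3, (56) → M[56]=8
halt.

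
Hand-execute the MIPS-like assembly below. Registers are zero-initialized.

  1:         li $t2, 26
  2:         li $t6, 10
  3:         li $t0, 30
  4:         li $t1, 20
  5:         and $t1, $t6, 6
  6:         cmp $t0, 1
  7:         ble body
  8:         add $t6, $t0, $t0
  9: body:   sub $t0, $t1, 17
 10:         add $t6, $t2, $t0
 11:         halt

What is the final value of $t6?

11

$t2=26
$t6=10
$t0=30
$t1=20
$t1=10&6=2
cmp $t0, 1  (cmp 30,1)
ble body: not taken
$t6=30+30=60
$t0=2-17=-15
$t6=26+(-15)=11
halt.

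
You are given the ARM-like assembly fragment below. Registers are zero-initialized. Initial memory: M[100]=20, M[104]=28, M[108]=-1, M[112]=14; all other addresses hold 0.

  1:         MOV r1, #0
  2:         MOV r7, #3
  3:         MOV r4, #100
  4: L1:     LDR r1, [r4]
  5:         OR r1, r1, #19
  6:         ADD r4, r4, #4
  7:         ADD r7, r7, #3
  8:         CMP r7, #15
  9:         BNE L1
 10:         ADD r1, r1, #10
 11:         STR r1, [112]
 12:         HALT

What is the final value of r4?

116

MOV r1, #0 → r1=0
MOV r7, #3 → r7=3
MOV r4, #100 → r4=100
LDR r1, [r4] → r1=M[100]=20
OR r1, r1, #19 → r1=20|19=23
ADD r4, r4, #4 → r4=100+4=104
ADD r7, r7, #3 → r7=3+3=6
CMP r7, #15  (cmp 6,15)
BNE L1: taken
LDR r1, [r4] → r1=M[104]=28
OR r1, r1, #19 → r1=28|19=31
ADD r4, r4, #4 → r4=104+4=108
ADD r7, r7, #3 → r7=6+3=9
CMP r7, #15  (cmp 9,15)
BNE L1: taken
LDR r1, [r4] → r1=M[108]=-1
OR r1, r1, #19 → r1=(-1)|19=-1
ADD r4, r4, #4 → r4=108+4=112
ADD r7, r7, #3 → r7=9+3=12
CMP r7, #15  (cmp 12,15)
BNE L1: taken
LDR r1, [r4] → r1=M[112]=14
OR r1, r1, #19 → r1=14|19=31
ADD r4, r4, #4 → r4=112+4=116
ADD r7, r7, #3 → r7=12+3=15
CMP r7, #15  (cmp 15,15)
BNE L1: not taken
ADD r1, r1, #10 → r1=31+10=41
STR r1, [112] → M[112]=41
halt.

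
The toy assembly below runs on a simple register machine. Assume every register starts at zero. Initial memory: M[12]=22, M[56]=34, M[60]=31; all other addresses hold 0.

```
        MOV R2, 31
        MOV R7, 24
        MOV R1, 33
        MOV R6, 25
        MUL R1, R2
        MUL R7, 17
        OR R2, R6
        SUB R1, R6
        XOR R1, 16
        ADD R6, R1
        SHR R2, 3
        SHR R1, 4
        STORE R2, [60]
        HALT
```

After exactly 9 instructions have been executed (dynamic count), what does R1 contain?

R2=31
R7=24
R1=33
R6=25
R1=33*31=1023
R7=24*17=408
R2=31|25=31
R1=1023-25=998
R1=998^16=1014
After step 9: R1 = 1014.

1014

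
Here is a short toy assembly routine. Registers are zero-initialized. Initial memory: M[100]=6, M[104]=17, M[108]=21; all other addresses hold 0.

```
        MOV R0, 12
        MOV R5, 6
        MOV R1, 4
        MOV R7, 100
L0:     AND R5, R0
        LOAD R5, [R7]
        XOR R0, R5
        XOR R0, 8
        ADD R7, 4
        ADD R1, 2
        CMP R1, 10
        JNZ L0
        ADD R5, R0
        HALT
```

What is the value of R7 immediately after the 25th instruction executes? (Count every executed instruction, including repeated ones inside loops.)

after MOV R0, 12: R0=12
after MOV R5, 6: R5=6
after MOV R1, 4: R1=4
after MOV R7, 100: R7=100
after AND R5, R0: R5=6&12=4
after LOAD R5, [R7]: R5=M[100]=6
after XOR R0, R5: R0=12^6=10
after XOR R0, 8: R0=10^8=2
after ADD R7, 4: R7=100+4=104
after ADD R1, 2: R1=4+2=6
CMP R1, 10  (cmp 6,10)
JNZ L0: taken
after AND R5, R0: R5=6&2=2
after LOAD R5, [R7]: R5=M[104]=17
after XOR R0, R5: R0=2^17=19
after XOR R0, 8: R0=19^8=27
after ADD R7, 4: R7=104+4=108
after ADD R1, 2: R1=6+2=8
CMP R1, 10  (cmp 8,10)
JNZ L0: taken
after AND R5, R0: R5=17&27=17
after LOAD R5, [R7]: R5=M[108]=21
after XOR R0, R5: R0=27^21=14
after XOR R0, 8: R0=14^8=6
after ADD R7, 4: R7=108+4=112
After step 25: R7 = 112.

112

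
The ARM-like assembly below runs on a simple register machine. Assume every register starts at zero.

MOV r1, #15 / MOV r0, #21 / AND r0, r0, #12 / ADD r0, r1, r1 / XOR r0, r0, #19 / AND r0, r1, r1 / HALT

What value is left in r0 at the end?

15

after MOV r1, #15: r1=15
after MOV r0, #21: r0=21
after AND r0, r0, #12: r0=21&12=4
after ADD r0, r1, r1: r0=15+15=30
after XOR r0, r0, #19: r0=30^19=13
after AND r0, r1, r1: r0=15&15=15
halt.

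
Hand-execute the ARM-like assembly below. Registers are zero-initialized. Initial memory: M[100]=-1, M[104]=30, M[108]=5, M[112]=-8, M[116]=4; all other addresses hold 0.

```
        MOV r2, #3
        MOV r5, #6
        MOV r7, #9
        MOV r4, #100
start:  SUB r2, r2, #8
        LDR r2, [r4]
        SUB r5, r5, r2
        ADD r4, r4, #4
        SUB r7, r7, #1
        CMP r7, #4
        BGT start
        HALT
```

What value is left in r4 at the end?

r2=3
r5=6
r7=9
r4=100
r2=3-8=-5
r2=M[100]=-1
r5=6-(-1)=7
r4=100+4=104
r7=9-1=8
CMP r7, #4  (cmp 8,4)
BGT start: taken
r2=(-1)-8=-9
r2=M[104]=30
r5=7-30=-23
r4=104+4=108
r7=8-1=7
CMP r7, #4  (cmp 7,4)
BGT start: taken
r2=30-8=22
r2=M[108]=5
r5=(-23)-5=-28
r4=108+4=112
r7=7-1=6
CMP r7, #4  (cmp 6,4)
BGT start: taken
r2=5-8=-3
r2=M[112]=-8
r5=(-28)-(-8)=-20
r4=112+4=116
r7=6-1=5
CMP r7, #4  (cmp 5,4)
BGT start: taken
r2=(-8)-8=-16
r2=M[116]=4
r5=(-20)-4=-24
r4=116+4=120
r7=5-1=4
CMP r7, #4  (cmp 4,4)
BGT start: not taken
halt.

120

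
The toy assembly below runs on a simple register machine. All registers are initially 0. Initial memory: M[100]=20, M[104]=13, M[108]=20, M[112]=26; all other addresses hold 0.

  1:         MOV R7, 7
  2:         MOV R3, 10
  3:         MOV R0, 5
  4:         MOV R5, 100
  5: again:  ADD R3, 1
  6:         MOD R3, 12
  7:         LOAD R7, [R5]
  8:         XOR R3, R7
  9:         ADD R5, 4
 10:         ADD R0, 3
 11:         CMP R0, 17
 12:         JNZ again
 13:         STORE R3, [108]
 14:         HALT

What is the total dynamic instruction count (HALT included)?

38

MOV R7, 7 → R7=7
MOV R3, 10 → R3=10
MOV R0, 5 → R0=5
MOV R5, 100 → R5=100
ADD R3, 1 → R3=10+1=11
MOD R3, 12 → R3=11%12=11
LOAD R7, [R5] → R7=M[100]=20
XOR R3, R7 → R3=11^20=31
ADD R5, 4 → R5=100+4=104
ADD R0, 3 → R0=5+3=8
CMP R0, 17  (cmp 8,17)
JNZ again: taken
ADD R3, 1 → R3=31+1=32
MOD R3, 12 → R3=32%12=8
LOAD R7, [R5] → R7=M[104]=13
XOR R3, R7 → R3=8^13=5
ADD R5, 4 → R5=104+4=108
ADD R0, 3 → R0=8+3=11
CMP R0, 17  (cmp 11,17)
JNZ again: taken
ADD R3, 1 → R3=5+1=6
MOD R3, 12 → R3=6%12=6
LOAD R7, [R5] → R7=M[108]=20
XOR R3, R7 → R3=6^20=18
ADD R5, 4 → R5=108+4=112
ADD R0, 3 → R0=11+3=14
CMP R0, 17  (cmp 14,17)
JNZ again: taken
ADD R3, 1 → R3=18+1=19
MOD R3, 12 → R3=19%12=7
LOAD R7, [R5] → R7=M[112]=26
XOR R3, R7 → R3=7^26=29
ADD R5, 4 → R5=112+4=116
ADD R0, 3 → R0=14+3=17
CMP R0, 17  (cmp 17,17)
JNZ again: not taken
STORE R3, [108] → M[108]=29
halt.
Total executed instructions: 38.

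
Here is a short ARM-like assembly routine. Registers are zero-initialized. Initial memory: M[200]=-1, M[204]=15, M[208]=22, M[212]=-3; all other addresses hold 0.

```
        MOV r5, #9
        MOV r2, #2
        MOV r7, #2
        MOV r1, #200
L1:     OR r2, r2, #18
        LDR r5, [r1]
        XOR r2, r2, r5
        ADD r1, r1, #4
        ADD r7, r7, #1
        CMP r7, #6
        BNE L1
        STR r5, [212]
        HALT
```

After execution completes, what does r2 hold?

MOV r5, #9 → r5=9
MOV r2, #2 → r2=2
MOV r7, #2 → r7=2
MOV r1, #200 → r1=200
OR r2, r2, #18 → r2=2|18=18
LDR r5, [r1] → r5=M[200]=-1
XOR r2, r2, r5 → r2=18^(-1)=-19
ADD r1, r1, #4 → r1=200+4=204
ADD r7, r7, #1 → r7=2+1=3
CMP r7, #6  (cmp 3,6)
BNE L1: taken
OR r2, r2, #18 → r2=(-19)|18=-1
LDR r5, [r1] → r5=M[204]=15
XOR r2, r2, r5 → r2=(-1)^15=-16
ADD r1, r1, #4 → r1=204+4=208
ADD r7, r7, #1 → r7=3+1=4
CMP r7, #6  (cmp 4,6)
BNE L1: taken
OR r2, r2, #18 → r2=(-16)|18=-14
LDR r5, [r1] → r5=M[208]=22
XOR r2, r2, r5 → r2=(-14)^22=-28
ADD r1, r1, #4 → r1=208+4=212
ADD r7, r7, #1 → r7=4+1=5
CMP r7, #6  (cmp 5,6)
BNE L1: taken
OR r2, r2, #18 → r2=(-28)|18=-10
LDR r5, [r1] → r5=M[212]=-3
XOR r2, r2, r5 → r2=(-10)^(-3)=11
ADD r1, r1, #4 → r1=212+4=216
ADD r7, r7, #1 → r7=5+1=6
CMP r7, #6  (cmp 6,6)
BNE L1: not taken
STR r5, [212] → M[212]=-3
halt.

11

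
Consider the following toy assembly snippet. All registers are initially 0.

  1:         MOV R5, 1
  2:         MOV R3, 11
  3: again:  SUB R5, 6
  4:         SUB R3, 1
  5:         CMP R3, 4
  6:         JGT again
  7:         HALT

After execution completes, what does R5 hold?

after MOV R5, 1: R5=1
after MOV R3, 11: R3=11
after SUB R5, 6: R5=1-6=-5
after SUB R3, 1: R3=11-1=10
CMP R3, 4  (cmp 10,4)
JGT again: taken
after SUB R5, 6: R5=(-5)-6=-11
after SUB R3, 1: R3=10-1=9
CMP R3, 4  (cmp 9,4)
JGT again: taken
after SUB R5, 6: R5=(-11)-6=-17
after SUB R3, 1: R3=9-1=8
CMP R3, 4  (cmp 8,4)
JGT again: taken
after SUB R5, 6: R5=(-17)-6=-23
after SUB R3, 1: R3=8-1=7
CMP R3, 4  (cmp 7,4)
JGT again: taken
after SUB R5, 6: R5=(-23)-6=-29
after SUB R3, 1: R3=7-1=6
CMP R3, 4  (cmp 6,4)
JGT again: taken
after SUB R5, 6: R5=(-29)-6=-35
after SUB R3, 1: R3=6-1=5
CMP R3, 4  (cmp 5,4)
JGT again: taken
after SUB R5, 6: R5=(-35)-6=-41
after SUB R3, 1: R3=5-1=4
CMP R3, 4  (cmp 4,4)
JGT again: not taken
halt.

-41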